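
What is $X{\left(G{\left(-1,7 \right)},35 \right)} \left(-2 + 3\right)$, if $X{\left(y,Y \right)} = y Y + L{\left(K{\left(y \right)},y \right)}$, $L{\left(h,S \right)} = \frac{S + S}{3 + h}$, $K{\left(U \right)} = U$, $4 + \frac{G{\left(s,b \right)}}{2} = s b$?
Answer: $- \frac{14586}{19} \approx -767.68$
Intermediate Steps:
$G{\left(s,b \right)} = -8 + 2 b s$ ($G{\left(s,b \right)} = -8 + 2 s b = -8 + 2 b s$)
$L{\left(h,S \right)} = \frac{2 S}{3 + h}$
$X{\left(y,Y \right)} = Y y + \frac{2 y}{3 + y}$ ($X{\left(y,Y \right)} = y Y + \frac{2 y}{3 + y} = Y y + \frac{2 y}{3 + y}$)
$X{\left(G{\left(-1,7 \right)},35 \right)} \left(-2 + 3\right) = \frac{\left(-8 + 2 \cdot 7 \left(-1\right)\right) \left(2 + 35 \left(3 + \left(-8 + 2 \cdot 7 \left(-1\right)\right)\right)\right)}{3 + \left(-8 + 2 \cdot 7 \left(-1\right)\right)} \left(-2 + 3\right) = \frac{\left(-8 - 14\right) \left(2 + 35 \left(3 - 22\right)\right)}{3 - 22} \cdot 1 = - \frac{22 \left(2 + 35 \left(3 - 22\right)\right)}{3 - 22} \cdot 1 = - \frac{22 \left(2 + 35 \left(-19\right)\right)}{-19} \cdot 1 = \left(-22\right) \left(- \frac{1}{19}\right) \left(2 - 665\right) 1 = \left(-22\right) \left(- \frac{1}{19}\right) \left(-663\right) 1 = \left(- \frac{14586}{19}\right) 1 = - \frac{14586}{19}$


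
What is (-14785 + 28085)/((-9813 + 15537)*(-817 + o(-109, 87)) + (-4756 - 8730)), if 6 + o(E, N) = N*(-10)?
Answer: -6650/4852109 ≈ -0.0013705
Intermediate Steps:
o(E, N) = -6 - 10*N (o(E, N) = -6 + N*(-10) = -6 - 10*N)
(-14785 + 28085)/((-9813 + 15537)*(-817 + o(-109, 87)) + (-4756 - 8730)) = (-14785 + 28085)/((-9813 + 15537)*(-817 + (-6 - 10*87)) + (-4756 - 8730)) = 13300/(5724*(-817 + (-6 - 870)) - 13486) = 13300/(5724*(-817 - 876) - 13486) = 13300/(5724*(-1693) - 13486) = 13300/(-9690732 - 13486) = 13300/(-9704218) = 13300*(-1/9704218) = -6650/4852109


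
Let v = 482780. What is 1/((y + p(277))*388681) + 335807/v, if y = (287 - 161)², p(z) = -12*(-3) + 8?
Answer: 103895353275471/149367340891280 ≈ 0.69557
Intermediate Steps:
p(z) = 44 (p(z) = 36 + 8 = 44)
y = 15876 (y = 126² = 15876)
1/((y + p(277))*388681) + 335807/v = 1/((15876 + 44)*388681) + 335807/482780 = (1/388681)/15920 + 335807*(1/482780) = (1/15920)*(1/388681) + 335807/482780 = 1/6187801520 + 335807/482780 = 103895353275471/149367340891280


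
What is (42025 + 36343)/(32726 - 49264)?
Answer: -39184/8269 ≈ -4.7387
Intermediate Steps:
(42025 + 36343)/(32726 - 49264) = 78368/(-16538) = 78368*(-1/16538) = -39184/8269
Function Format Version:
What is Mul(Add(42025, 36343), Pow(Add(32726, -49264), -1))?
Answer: Rational(-39184, 8269) ≈ -4.7387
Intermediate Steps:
Mul(Add(42025, 36343), Pow(Add(32726, -49264), -1)) = Mul(78368, Pow(-16538, -1)) = Mul(78368, Rational(-1, 16538)) = Rational(-39184, 8269)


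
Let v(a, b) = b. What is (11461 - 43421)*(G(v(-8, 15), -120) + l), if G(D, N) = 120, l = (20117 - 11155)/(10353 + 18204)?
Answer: -109808231920/28557 ≈ -3.8452e+6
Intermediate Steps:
l = 8962/28557 ≈ 0.31383
(11461 - 43421)*(G(v(-8, 15), -120) + l) = (11461 - 43421)*(120 + 8962/28557) = -31960*3435802/28557 = -109808231920/28557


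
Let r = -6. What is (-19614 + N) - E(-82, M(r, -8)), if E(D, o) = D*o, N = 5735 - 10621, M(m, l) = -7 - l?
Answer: -24418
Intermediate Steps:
N = -4886
(-19614 + N) - E(-82, M(r, -8)) = (-19614 - 4886) - (-82)*(-7 - 1*(-8)) = -24500 - (-82)*(-7 + 8) = -24500 - (-82) = -24500 - 1*(-82) = -24500 + 82 = -24418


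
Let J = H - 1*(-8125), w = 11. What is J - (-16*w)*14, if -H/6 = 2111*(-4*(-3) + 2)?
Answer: -166735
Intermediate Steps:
H = -177324 (H = -12666*(-4*(-3) + 2) = -12666*(12 + 2) = -12666*14 = -6*29554 = -177324)
J = -169199 (J = -177324 - 1*(-8125) = -177324 + 8125 = -169199)
J - (-16*w)*14 = -169199 - (-16*11)*14 = -169199 - (-176)*14 = -169199 - 1*(-2464) = -169199 + 2464 = -166735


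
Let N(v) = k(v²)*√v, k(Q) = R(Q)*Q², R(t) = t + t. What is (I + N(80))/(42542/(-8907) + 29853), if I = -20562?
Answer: -183145734/265858129 + 18679332864000000*√5/265858129 ≈ 1.5711e+8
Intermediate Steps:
R(t) = 2*t
k(Q) = 2*Q³ (k(Q) = (2*Q)*Q² = 2*Q³)
N(v) = 2*v^(13/2) (N(v) = (2*(v²)³)*√v = (2*v⁶)*√v = 2*v^(13/2))
(I + N(80))/(42542/(-8907) + 29853) = (-20562 + 2*80^(13/2))/(42542/(-8907) + 29853) = (-20562 + 2*(1048576000000*√5))/(42542*(-1/8907) + 29853) = (-20562 + 2097152000000*√5)/(-42542/8907 + 29853) = (-20562 + 2097152000000*√5)/(265858129/8907) = (-20562 + 2097152000000*√5)*(8907/265858129) = -183145734/265858129 + 18679332864000000*√5/265858129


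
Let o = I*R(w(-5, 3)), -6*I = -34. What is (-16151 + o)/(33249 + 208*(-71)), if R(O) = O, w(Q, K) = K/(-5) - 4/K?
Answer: -727288/831645 ≈ -0.87452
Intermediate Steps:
I = 17/3 (I = -1/6*(-34) = 17/3 ≈ 5.6667)
w(Q, K) = -4/K - K/5 (w(Q, K) = K*(-1/5) - 4/K = -K/5 - 4/K = -4/K - K/5)
o = -493/45 (o = 17*(-4/3 - 1/5*3)/3 = 17*(-4*1/3 - 3/5)/3 = 17*(-4/3 - 3/5)/3 = (17/3)*(-29/15) = -493/45 ≈ -10.956)
(-16151 + o)/(33249 + 208*(-71)) = (-16151 - 493/45)/(33249 + 208*(-71)) = -727288/(45*(33249 - 14768)) = -727288/45/18481 = -727288/45*1/18481 = -727288/831645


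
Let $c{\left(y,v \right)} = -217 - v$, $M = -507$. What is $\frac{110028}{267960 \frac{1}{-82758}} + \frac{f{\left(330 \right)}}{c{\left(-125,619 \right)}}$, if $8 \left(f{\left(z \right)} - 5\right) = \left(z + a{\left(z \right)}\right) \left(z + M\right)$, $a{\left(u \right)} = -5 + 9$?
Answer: $- \frac{115308849419}{3394160} \approx -33973.0$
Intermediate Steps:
$a{\left(u \right)} = 4$
$f{\left(z \right)} = 5 + \frac{\left(-507 + z\right) \left(4 + z\right)}{8}$ ($f{\left(z \right)} = 5 + \frac{\left(z + 4\right) \left(z - 507\right)}{8} = 5 + \frac{\left(4 + z\right) \left(-507 + z\right)}{8} = 5 + \frac{\left(-507 + z\right) \left(4 + z\right)}{8}$)
$\frac{110028}{267960 \frac{1}{-82758}} + \frac{f{\left(330 \right)}}{c{\left(-125,619 \right)}} = \frac{110028}{267960 \frac{1}{-82758}} + \frac{- \frac{497}{2} - \frac{82995}{4} + \frac{330^{2}}{8}}{-217 - 619} = \frac{110028}{267960 \left(- \frac{1}{82758}\right)} + \frac{- \frac{497}{2} - \frac{82995}{4} + \frac{1}{8} \cdot 108900}{-217 - 619} = \frac{110028}{- \frac{44660}{13793}} + \frac{- \frac{497}{2} - \frac{82995}{4} + \frac{27225}{2}}{-836} = 110028 \left(- \frac{13793}{44660}\right) - - \frac{29539}{3344} = - \frac{379404051}{11165} + \frac{29539}{3344} = - \frac{115308849419}{3394160}$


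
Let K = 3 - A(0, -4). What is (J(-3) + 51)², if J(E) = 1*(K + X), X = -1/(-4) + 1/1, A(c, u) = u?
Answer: 56169/16 ≈ 3510.6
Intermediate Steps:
X = 5/4 (X = -1*(-¼) + 1*1 = ¼ + 1 = 5/4 ≈ 1.2500)
K = 7 (K = 3 - 1*(-4) = 3 + 4 = 7)
J(E) = 33/4 (J(E) = 1*(7 + 5/4) = 1*(33/4) = 33/4)
(J(-3) + 51)² = (33/4 + 51)² = (237/4)² = 56169/16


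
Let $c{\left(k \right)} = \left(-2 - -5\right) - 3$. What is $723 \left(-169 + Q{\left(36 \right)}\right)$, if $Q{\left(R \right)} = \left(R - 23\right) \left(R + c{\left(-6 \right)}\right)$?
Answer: $216177$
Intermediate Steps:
$c{\left(k \right)} = 0$ ($c{\left(k \right)} = \left(-2 + 5\right) - 3 = 3 - 3 = 0$)
$Q{\left(R \right)} = R \left(-23 + R\right)$ ($Q{\left(R \right)} = \left(R - 23\right) \left(R + 0\right) = \left(-23 + R\right) R = R \left(-23 + R\right)$)
$723 \left(-169 + Q{\left(36 \right)}\right) = 723 \left(-169 + 36 \left(-23 + 36\right)\right) = 723 \left(-169 + 36 \cdot 13\right) = 723 \left(-169 + 468\right) = 723 \cdot 299 = 216177$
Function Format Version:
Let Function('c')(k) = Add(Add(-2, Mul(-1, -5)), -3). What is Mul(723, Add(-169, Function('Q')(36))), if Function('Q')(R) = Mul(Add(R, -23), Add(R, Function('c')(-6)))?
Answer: 216177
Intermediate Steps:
Function('c')(k) = 0 (Function('c')(k) = Add(Add(-2, 5), -3) = Add(3, -3) = 0)
Function('Q')(R) = Mul(R, Add(-23, R)) (Function('Q')(R) = Mul(Add(R, -23), Add(R, 0)) = Mul(Add(-23, R), R) = Mul(R, Add(-23, R)))
Mul(723, Add(-169, Function('Q')(36))) = Mul(723, Add(-169, Mul(36, Add(-23, 36)))) = Mul(723, Add(-169, Mul(36, 13))) = Mul(723, Add(-169, 468)) = Mul(723, 299) = 216177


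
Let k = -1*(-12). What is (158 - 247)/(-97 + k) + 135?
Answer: 11564/85 ≈ 136.05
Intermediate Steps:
k = 12
(158 - 247)/(-97 + k) + 135 = (158 - 247)/(-97 + 12) + 135 = -89/(-85) + 135 = -89*(-1/85) + 135 = 89/85 + 135 = 11564/85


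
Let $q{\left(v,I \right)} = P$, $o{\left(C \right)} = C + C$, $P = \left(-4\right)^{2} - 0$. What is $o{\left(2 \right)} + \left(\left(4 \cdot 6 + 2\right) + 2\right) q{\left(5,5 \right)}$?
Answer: $452$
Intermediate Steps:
$P = 16$ ($P = 16 + 0 = 16$)
$o{\left(C \right)} = 2 C$
$q{\left(v,I \right)} = 16$
$o{\left(2 \right)} + \left(\left(4 \cdot 6 + 2\right) + 2\right) q{\left(5,5 \right)} = 2 \cdot 2 + \left(\left(4 \cdot 6 + 2\right) + 2\right) 16 = 4 + \left(\left(24 + 2\right) + 2\right) 16 = 4 + \left(26 + 2\right) 16 = 4 + 28 \cdot 16 = 4 + 448 = 452$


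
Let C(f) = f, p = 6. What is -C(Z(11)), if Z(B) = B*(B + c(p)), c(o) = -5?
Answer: -66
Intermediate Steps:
Z(B) = B*(-5 + B) (Z(B) = B*(B - 5) = B*(-5 + B))
-C(Z(11)) = -11*(-5 + 11) = -11*6 = -1*66 = -66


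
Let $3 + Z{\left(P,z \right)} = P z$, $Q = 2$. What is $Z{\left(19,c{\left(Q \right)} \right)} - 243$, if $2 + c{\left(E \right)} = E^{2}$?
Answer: $-208$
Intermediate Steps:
$c{\left(E \right)} = -2 + E^{2}$
$Z{\left(P,z \right)} = -3 + P z$
$Z{\left(19,c{\left(Q \right)} \right)} - 243 = \left(-3 + 19 \left(-2 + 2^{2}\right)\right) - 243 = \left(-3 + 19 \left(-2 + 4\right)\right) - 243 = \left(-3 + 19 \cdot 2\right) - 243 = \left(-3 + 38\right) - 243 = 35 - 243 = -208$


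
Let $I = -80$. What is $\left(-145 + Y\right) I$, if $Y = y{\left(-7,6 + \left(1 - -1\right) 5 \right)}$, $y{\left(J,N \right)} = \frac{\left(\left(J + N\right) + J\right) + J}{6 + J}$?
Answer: $11200$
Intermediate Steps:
$y{\left(J,N \right)} = \frac{N + 3 J}{6 + J}$ ($y{\left(J,N \right)} = \frac{\left(N + 2 J\right) + J}{6 + J} = \frac{N + 3 J}{6 + J}$)
$Y = 5$ ($Y = \frac{\left(6 + \left(1 - -1\right) 5\right) + 3 \left(-7\right)}{6 - 7} = \frac{\left(6 + \left(1 + 1\right) 5\right) - 21}{-1} = - (\left(6 + 2 \cdot 5\right) - 21) = - (\left(6 + 10\right) - 21) = - (16 - 21) = \left(-1\right) \left(-5\right) = 5$)
$\left(-145 + Y\right) I = \left(-145 + 5\right) \left(-80\right) = \left(-140\right) \left(-80\right) = 11200$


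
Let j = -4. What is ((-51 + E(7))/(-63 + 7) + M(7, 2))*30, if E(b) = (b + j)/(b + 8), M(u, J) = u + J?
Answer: 4161/14 ≈ 297.21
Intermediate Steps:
M(u, J) = J + u
E(b) = (-4 + b)/(8 + b) (E(b) = (b - 4)/(b + 8) = (-4 + b)/(8 + b))
((-51 + E(7))/(-63 + 7) + M(7, 2))*30 = ((-51 + (-4 + 7)/(8 + 7))/(-63 + 7) + (2 + 7))*30 = ((-51 + 3/15)/(-56) + 9)*30 = ((-51 + (1/15)*3)*(-1/56) + 9)*30 = ((-51 + 1/5)*(-1/56) + 9)*30 = (-254/5*(-1/56) + 9)*30 = (127/140 + 9)*30 = (1387/140)*30 = 4161/14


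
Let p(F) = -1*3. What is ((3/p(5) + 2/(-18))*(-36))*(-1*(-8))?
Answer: 320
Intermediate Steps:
p(F) = -3
((3/p(5) + 2/(-18))*(-36))*(-1*(-8)) = ((3/(-3) + 2/(-18))*(-36))*(-1*(-8)) = ((3*(-1/3) + 2*(-1/18))*(-36))*8 = ((-1 - 1/9)*(-36))*8 = -10/9*(-36)*8 = 40*8 = 320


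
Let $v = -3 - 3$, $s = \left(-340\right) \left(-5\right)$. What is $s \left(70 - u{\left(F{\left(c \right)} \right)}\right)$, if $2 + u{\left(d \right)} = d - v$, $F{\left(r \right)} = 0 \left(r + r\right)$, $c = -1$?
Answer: $112200$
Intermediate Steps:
$s = 1700$
$v = -6$ ($v = -3 - 3 = -6$)
$F{\left(r \right)} = 0$ ($F{\left(r \right)} = 0 \cdot 2 r = 0$)
$u{\left(d \right)} = 4 + d$ ($u{\left(d \right)} = -2 + \left(d - -6\right) = -2 + \left(d + 6\right) = -2 + \left(6 + d\right) = 4 + d$)
$s \left(70 - u{\left(F{\left(c \right)} \right)}\right) = 1700 \left(70 - \left(4 + 0\right)\right) = 1700 \left(70 - 4\right) = 1700 \cdot 66 = 112200$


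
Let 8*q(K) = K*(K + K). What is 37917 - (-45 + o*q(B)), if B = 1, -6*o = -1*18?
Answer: 151845/4 ≈ 37961.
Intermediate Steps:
o = 3 (o = -(-1)*18/6 = -⅙*(-18) = 3)
q(K) = K²/4 (q(K) = (K*(K + K))/8 = (K*(2*K))/8 = (2*K²)/8 = K²/4)
37917 - (-45 + o*q(B)) = 37917 - (-45 + 3*((¼)*1²)) = 37917 - (-45 + 3*((¼)*1)) = 37917 - (-45 + 3*(¼)) = 37917 - (-45 + ¾) = 37917 - 1*(-177/4) = 37917 + 177/4 = 151845/4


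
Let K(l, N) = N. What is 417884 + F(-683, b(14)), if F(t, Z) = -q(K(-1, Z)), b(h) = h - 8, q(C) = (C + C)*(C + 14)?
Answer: 417644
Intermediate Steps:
q(C) = 2*C*(14 + C) (q(C) = (2*C)*(14 + C) = 2*C*(14 + C))
b(h) = -8 + h
F(t, Z) = -2*Z*(14 + Z)
417884 + F(-683, b(14)) = 417884 - 2*(-8 + 14)*(14 + (-8 + 14)) = 417884 - 2*6*(14 + 6) = 417884 - 2*6*20 = 417884 - 240 = 417644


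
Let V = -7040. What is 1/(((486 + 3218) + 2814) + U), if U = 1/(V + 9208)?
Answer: 2168/14131025 ≈ 0.00015342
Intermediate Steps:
U = 1/2168 (U = 1/(-7040 + 9208) = 1/2168 ≈ 0.00046125)
1/(((486 + 3218) + 2814) + U) = 1/(((486 + 3218) + 2814) + 1/2168) = 1/((3704 + 2814) + 1/2168) = 1/(6518 + 1/2168) = 1/(14131025/2168) = 2168/14131025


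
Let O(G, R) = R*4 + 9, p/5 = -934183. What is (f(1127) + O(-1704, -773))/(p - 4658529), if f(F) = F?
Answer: 489/2332361 ≈ 0.00020966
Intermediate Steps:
p = -4670915 (p = 5*(-934183) = -4670915)
O(G, R) = 9 + 4*R (O(G, R) = 4*R + 9 = 9 + 4*R)
(f(1127) + O(-1704, -773))/(p - 4658529) = (1127 + (9 + 4*(-773)))/(-4670915 - 4658529) = (1127 + (9 - 3092))/(-9329444) = (1127 - 3083)*(-1/9329444) = -1956*(-1/9329444) = 489/2332361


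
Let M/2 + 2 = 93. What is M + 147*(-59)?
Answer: -8491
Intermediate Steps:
M = 182 (M = -4 + 2*93 = -4 + 186 = 182)
M + 147*(-59) = 182 + 147*(-59) = 182 - 8673 = -8491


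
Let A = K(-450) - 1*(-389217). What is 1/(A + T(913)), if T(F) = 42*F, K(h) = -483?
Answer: 1/427080 ≈ 2.3415e-6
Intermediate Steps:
A = 388734 (A = -483 - 1*(-389217) = -483 + 389217 = 388734)
1/(A + T(913)) = 1/(388734 + 42*913) = 1/(388734 + 38346) = 1/427080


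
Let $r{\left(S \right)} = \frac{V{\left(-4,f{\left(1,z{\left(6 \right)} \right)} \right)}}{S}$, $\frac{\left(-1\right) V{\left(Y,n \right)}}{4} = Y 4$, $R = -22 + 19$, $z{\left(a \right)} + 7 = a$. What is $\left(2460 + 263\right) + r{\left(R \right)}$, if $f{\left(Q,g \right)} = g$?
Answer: $\frac{8105}{3} \approx 2701.7$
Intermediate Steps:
$z{\left(a \right)} = -7 + a$
$R = -3$
$V{\left(Y,n \right)} = - 16 Y$ ($V{\left(Y,n \right)} = - 4 Y 4 = - 4 \cdot 4 Y = - 16 Y$)
$r{\left(S \right)} = \frac{64}{S}$ ($r{\left(S \right)} = \frac{\left(-16\right) \left(-4\right)}{S} = \frac{64}{S}$)
$\left(2460 + 263\right) + r{\left(R \right)} = \left(2460 + 263\right) + \frac{64}{-3} = 2723 + 64 \left(- \frac{1}{3}\right) = 2723 - \frac{64}{3} = \frac{8105}{3}$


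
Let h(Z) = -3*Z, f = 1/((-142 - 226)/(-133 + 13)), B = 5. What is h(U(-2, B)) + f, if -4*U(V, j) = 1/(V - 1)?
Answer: 7/92 ≈ 0.076087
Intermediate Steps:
U(V, j) = -1/(4*(-1 + V)) (U(V, j) = -1/(4*(V - 1)) = -1/(4*(-1 + V)))
f = 15/46 (f = 1/(-368/(-120)) = 1/(-368*(-1/120)) = 1/(46/15) = 15/46 ≈ 0.32609)
h(U(-2, B)) + f = -(-3)/(-4 + 4*(-2)) + 15/46 = -(-3)/(-4 - 8) + 15/46 = -(-3)/(-12) + 15/46 = -(-3)*(-1)/12 + 15/46 = -3*1/12 + 15/46 = -¼ + 15/46 = 7/92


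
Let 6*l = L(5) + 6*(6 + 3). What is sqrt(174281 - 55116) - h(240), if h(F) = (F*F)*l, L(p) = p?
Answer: -566400 + sqrt(119165) ≈ -5.6606e+5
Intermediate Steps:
l = 59/6 (l = (5 + 6*(6 + 3))/6 = (5 + 6*9)/6 = (5 + 54)/6 = (1/6)*59 = 59/6 ≈ 9.8333)
h(F) = 59*F**2/6 (h(F) = (F*F)*(59/6) = F**2*(59/6) = 59*F**2/6)
sqrt(174281 - 55116) - h(240) = sqrt(174281 - 55116) - 59*240**2/6 = sqrt(119165) - 59*57600/6 = sqrt(119165) - 1*566400 = sqrt(119165) - 566400 = -566400 + sqrt(119165)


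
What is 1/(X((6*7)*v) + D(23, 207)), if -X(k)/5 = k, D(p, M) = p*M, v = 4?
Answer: 1/3921 ≈ 0.00025504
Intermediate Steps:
D(p, M) = M*p
X(k) = -5*k
1/(X((6*7)*v) + D(23, 207)) = 1/(-5*6*7*4 + 207*23) = 1/(-210*4 + 4761) = 1/(-5*168 + 4761) = 1/(-840 + 4761) = 1/3921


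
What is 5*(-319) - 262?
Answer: -1857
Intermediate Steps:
5*(-319) - 262 = -1595 - 262 = -1857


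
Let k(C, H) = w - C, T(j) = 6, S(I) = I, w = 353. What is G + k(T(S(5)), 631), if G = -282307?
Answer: -281960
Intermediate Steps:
k(C, H) = 353 - C
G + k(T(S(5)), 631) = -282307 + (353 - 1*6) = -282307 + (353 - 6) = -282307 + 347 = -281960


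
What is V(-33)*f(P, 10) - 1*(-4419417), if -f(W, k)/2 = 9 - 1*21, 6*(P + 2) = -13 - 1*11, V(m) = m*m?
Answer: 4445553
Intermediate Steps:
V(m) = m²
P = -6 (P = -2 + (-13 - 1*11)/6 = -2 + (-13 - 11)/6 = -2 + (⅙)*(-24) = -2 - 4 = -6)
f(W, k) = 24 (f(W, k) = -2*(9 - 1*21) = -2*(9 - 21) = -2*(-12) = 24)
V(-33)*f(P, 10) - 1*(-4419417) = (-33)²*24 - 1*(-4419417) = 1089*24 + 4419417 = 26136 + 4419417 = 4445553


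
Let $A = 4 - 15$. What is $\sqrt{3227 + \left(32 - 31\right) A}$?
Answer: $4 \sqrt{201} \approx 56.71$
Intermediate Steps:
$A = -11$
$\sqrt{3227 + \left(32 - 31\right) A} = \sqrt{3227 + \left(32 - 31\right) \left(-11\right)} = \sqrt{3227 + 1 \left(-11\right)} = \sqrt{3227 - 11} = \sqrt{3216} = 4 \sqrt{201}$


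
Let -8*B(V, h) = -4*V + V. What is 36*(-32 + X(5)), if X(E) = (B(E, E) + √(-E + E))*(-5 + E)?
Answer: -1152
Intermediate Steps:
B(V, h) = 3*V/8 (B(V, h) = -(-4*V + V)/8 = -(-3)*V/8 = 3*V/8)
X(E) = 3*E*(-5 + E)/8 (X(E) = (3*E/8 + √(-E + E))*(-5 + E) = (3*E/8 + √0)*(-5 + E) = (3*E/8 + 0)*(-5 + E) = (3*E/8)*(-5 + E) = 3*E*(-5 + E)/8)
36*(-32 + X(5)) = 36*(-32 + (3/8)*5*(-5 + 5)) = 36*(-32 + (3/8)*5*0) = 36*(-32 + 0) = 36*(-32) = -1152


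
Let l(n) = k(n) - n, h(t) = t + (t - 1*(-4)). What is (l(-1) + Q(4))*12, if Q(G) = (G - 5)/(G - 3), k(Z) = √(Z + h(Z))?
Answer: 12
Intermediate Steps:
h(t) = 4 + 2*t (h(t) = t + (t + 4) = t + (4 + t) = 4 + 2*t)
k(Z) = √(4 + 3*Z) (k(Z) = √(Z + (4 + 2*Z)) = √(4 + 3*Z))
Q(G) = (-5 + G)/(-3 + G)
l(n) = √(4 + 3*n) - n
(l(-1) + Q(4))*12 = ((√(4 + 3*(-1)) - 1*(-1)) + (-5 + 4)/(-3 + 4))*12 = ((√(4 - 3) + 1) - 1/1)*12 = ((√1 + 1) + 1*(-1))*12 = ((1 + 1) - 1)*12 = (2 - 1)*12 = 1*12 = 12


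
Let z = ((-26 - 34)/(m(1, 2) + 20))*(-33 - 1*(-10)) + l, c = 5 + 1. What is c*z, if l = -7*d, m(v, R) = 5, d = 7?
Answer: 186/5 ≈ 37.200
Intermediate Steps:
l = -49 (l = -7*7 = -49)
c = 6
z = 31/5 (z = ((-26 - 34)/(5 + 20))*(-33 - 1*(-10)) - 49 = (-60/25)*(-33 + 10) - 49 = -60*1/25*(-23) - 49 = -12/5*(-23) - 49 = 276/5 - 49 = 31/5 ≈ 6.2000)
c*z = 6*(31/5) = 186/5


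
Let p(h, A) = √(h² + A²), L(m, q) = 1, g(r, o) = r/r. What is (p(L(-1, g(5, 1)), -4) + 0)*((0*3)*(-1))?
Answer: 0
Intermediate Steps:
g(r, o) = 1
p(h, A) = √(A² + h²)
(p(L(-1, g(5, 1)), -4) + 0)*((0*3)*(-1)) = (√((-4)² + 1²) + 0)*((0*3)*(-1)) = (√(16 + 1) + 0)*(0*(-1)) = (√17 + 0)*0 = √17*0 = 0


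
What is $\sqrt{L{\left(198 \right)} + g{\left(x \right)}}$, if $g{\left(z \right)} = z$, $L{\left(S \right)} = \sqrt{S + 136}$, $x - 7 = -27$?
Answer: $\sqrt{-20 + \sqrt{334}} \approx 1.3131 i$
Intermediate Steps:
$x = -20$ ($x = 7 - 27 = -20$)
$L{\left(S \right)} = \sqrt{136 + S}$
$\sqrt{L{\left(198 \right)} + g{\left(x \right)}} = \sqrt{\sqrt{136 + 198} - 20} = \sqrt{\sqrt{334} - 20} = \sqrt{-20 + \sqrt{334}}$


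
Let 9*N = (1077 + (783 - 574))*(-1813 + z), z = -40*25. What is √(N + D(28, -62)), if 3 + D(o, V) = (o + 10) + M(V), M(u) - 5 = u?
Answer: 2*I*√904429/3 ≈ 634.01*I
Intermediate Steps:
M(u) = 5 + u
z = -1000
D(o, V) = 12 + V + o (D(o, V) = -3 + ((o + 10) + (5 + V)) = -3 + ((10 + o) + (5 + V)) = -3 + (15 + V + o) = 12 + V + o)
N = -3617518/9 (N = ((1077 + (783 - 574))*(-1813 - 1000))/9 = ((1077 + 209)*(-2813))/9 = (1286*(-2813))/9 = (⅑)*(-3617518) = -3617518/9 ≈ -4.0195e+5)
√(N + D(28, -62)) = √(-3617518/9 + (12 - 62 + 28)) = √(-3617518/9 - 22) = √(-3617716/9) = 2*I*√904429/3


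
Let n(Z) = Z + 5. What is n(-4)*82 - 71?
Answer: 11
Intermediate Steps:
n(Z) = 5 + Z
n(-4)*82 - 71 = (5 - 4)*82 - 71 = 1*82 - 71 = 82 - 71 = 11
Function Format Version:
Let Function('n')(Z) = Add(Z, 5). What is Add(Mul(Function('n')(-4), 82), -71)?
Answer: 11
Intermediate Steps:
Function('n')(Z) = Add(5, Z)
Add(Mul(Function('n')(-4), 82), -71) = Add(Mul(Add(5, -4), 82), -71) = Add(Mul(1, 82), -71) = Add(82, -71) = 11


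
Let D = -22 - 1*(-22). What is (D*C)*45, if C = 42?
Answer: 0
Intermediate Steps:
D = 0 (D = -22 + 22 = 0)
(D*C)*45 = (0*42)*45 = 0*45 = 0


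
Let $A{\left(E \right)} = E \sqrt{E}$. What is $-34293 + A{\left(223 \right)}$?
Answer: $-34293 + 223 \sqrt{223} \approx -30963.0$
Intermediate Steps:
$A{\left(E \right)} = E^{\frac{3}{2}}$
$-34293 + A{\left(223 \right)} = -34293 + 223^{\frac{3}{2}} = -34293 + 223 \sqrt{223}$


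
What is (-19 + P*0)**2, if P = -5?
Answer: 361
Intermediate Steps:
(-19 + P*0)**2 = (-19 - 5*0)**2 = (-19 + 0)**2 = (-19)**2 = 361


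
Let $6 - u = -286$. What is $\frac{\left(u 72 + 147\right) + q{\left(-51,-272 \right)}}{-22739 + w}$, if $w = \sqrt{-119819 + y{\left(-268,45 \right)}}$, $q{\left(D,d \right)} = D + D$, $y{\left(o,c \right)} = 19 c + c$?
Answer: $- \frac{53231999}{57464560} - \frac{2341 i \sqrt{118919}}{57464560} \approx -0.92634 - 0.014048 i$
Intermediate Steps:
$u = 292$ ($u = 6 - -286 = 6 + 286 = 292$)
$y{\left(o,c \right)} = 20 c$
$q{\left(D,d \right)} = 2 D$
$w = i \sqrt{118919}$ ($w = \sqrt{-119819 + 20 \cdot 45} = \sqrt{-119819 + 900} = \sqrt{-118919} = i \sqrt{118919} \approx 344.85 i$)
$\frac{\left(u 72 + 147\right) + q{\left(-51,-272 \right)}}{-22739 + w} = \frac{\left(292 \cdot 72 + 147\right) + 2 \left(-51\right)}{-22739 + i \sqrt{118919}} = \frac{\left(21024 + 147\right) - 102}{-22739 + i \sqrt{118919}} = \frac{21171 - 102}{-22739 + i \sqrt{118919}} = \frac{21069}{-22739 + i \sqrt{118919}}$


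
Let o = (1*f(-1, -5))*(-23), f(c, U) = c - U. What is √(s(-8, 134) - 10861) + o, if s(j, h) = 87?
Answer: -92 + I*√10774 ≈ -92.0 + 103.8*I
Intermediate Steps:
o = -92 (o = (1*(-1 - 1*(-5)))*(-23) = (1*(-1 + 5))*(-23) = (1*4)*(-23) = 4*(-23) = -92)
√(s(-8, 134) - 10861) + o = √(87 - 10861) - 92 = √(-10774) - 92 = I*√10774 - 92 = -92 + I*√10774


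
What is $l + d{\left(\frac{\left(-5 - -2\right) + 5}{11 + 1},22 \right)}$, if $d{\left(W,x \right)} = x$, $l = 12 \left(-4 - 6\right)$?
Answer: $-98$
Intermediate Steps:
$l = -120$ ($l = 12 \left(-10\right) = -120$)
$l + d{\left(\frac{\left(-5 - -2\right) + 5}{11 + 1},22 \right)} = -120 + 22 = -98$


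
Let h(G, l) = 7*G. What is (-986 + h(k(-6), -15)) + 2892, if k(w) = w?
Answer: 1864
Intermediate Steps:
(-986 + h(k(-6), -15)) + 2892 = (-986 + 7*(-6)) + 2892 = (-986 - 42) + 2892 = -1028 + 2892 = 1864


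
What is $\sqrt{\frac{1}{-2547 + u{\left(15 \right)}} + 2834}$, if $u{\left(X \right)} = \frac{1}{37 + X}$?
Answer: $\frac{\sqrt{49711607250630}}{132443} \approx 53.235$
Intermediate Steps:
$\sqrt{\frac{1}{-2547 + u{\left(15 \right)}} + 2834} = \sqrt{\frac{1}{-2547 + \frac{1}{37 + 15}} + 2834} = \sqrt{\frac{1}{-2547 + \frac{1}{52}} + 2834} = \sqrt{\frac{1}{- \frac{132443}{52}} + 2834} = \sqrt{- \frac{52}{132443} + 2834} = \sqrt{\frac{375343410}{132443}} = \frac{\sqrt{49711607250630}}{132443}$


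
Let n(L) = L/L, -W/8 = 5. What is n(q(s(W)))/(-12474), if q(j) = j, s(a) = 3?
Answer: -1/12474 ≈ -8.0167e-5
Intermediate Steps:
W = -40 (W = -8*5 = -40)
n(L) = 1
n(q(s(W)))/(-12474) = 1/(-12474) = 1*(-1/12474) = -1/12474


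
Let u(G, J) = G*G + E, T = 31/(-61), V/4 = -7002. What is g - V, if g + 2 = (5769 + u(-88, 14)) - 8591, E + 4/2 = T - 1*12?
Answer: 2007723/61 ≈ 32914.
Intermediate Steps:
V = -28008 (V = 4*(-7002) = -28008)
T = -31/61 (T = 31*(-1/61) = -31/61 ≈ -0.50820)
E = -885/61 (E = -2 + (-31/61 - 1*12) = -2 + (-31/61 - 12) = -2 - 763/61 = -885/61 ≈ -14.508)
u(G, J) = -885/61 + G**2 (u(G, J) = G*G - 885/61 = G**2 - 885/61 = -885/61 + G**2)
g = 299235/61 (g = -2 + ((5769 + (-885/61 + (-88)**2)) - 8591) = -2 + ((5769 + (-885/61 + 7744)) - 8591) = -2 + ((5769 + 471499/61) - 8591) = -2 + (823408/61 - 8591) = -2 + 299357/61 = 299235/61 ≈ 4905.5)
g - V = 299235/61 - 1*(-28008) = 299235/61 + 28008 = 2007723/61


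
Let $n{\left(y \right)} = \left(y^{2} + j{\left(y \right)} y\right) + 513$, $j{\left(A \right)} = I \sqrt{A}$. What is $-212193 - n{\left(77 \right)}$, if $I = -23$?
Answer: $-218635 + 1771 \sqrt{77} \approx -2.0309 \cdot 10^{5}$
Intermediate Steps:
$j{\left(A \right)} = - 23 \sqrt{A}$
$n{\left(y \right)} = 513 + y^{2} - 23 y^{\frac{3}{2}}$ ($n{\left(y \right)} = \left(y^{2} + - 23 \sqrt{y} y\right) + 513 = \left(y^{2} - 23 y^{\frac{3}{2}}\right) + 513 = 513 + y^{2} - 23 y^{\frac{3}{2}}$)
$-212193 - n{\left(77 \right)} = -212193 - \left(513 + 77^{2} - 23 \cdot 77^{\frac{3}{2}}\right) = -212193 - \left(513 + 5929 - 23 \cdot 77 \sqrt{77}\right) = -212193 - \left(513 + 5929 - 1771 \sqrt{77}\right) = -212193 - \left(6442 - 1771 \sqrt{77}\right) = -218635 + 1771 \sqrt{77}$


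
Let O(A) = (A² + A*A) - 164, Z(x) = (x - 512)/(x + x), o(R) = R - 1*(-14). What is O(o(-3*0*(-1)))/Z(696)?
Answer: 39672/23 ≈ 1724.9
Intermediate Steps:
o(R) = 14 + R (o(R) = R + 14 = 14 + R)
Z(x) = (-512 + x)/(2*x) (Z(x) = (-512 + x)/((2*x)) = (-512 + x)*(1/(2*x)) = (-512 + x)/(2*x))
O(A) = -164 + 2*A² (O(A) = (A² + A²) - 164 = 2*A² - 164 = -164 + 2*A²)
O(o(-3*0*(-1)))/Z(696) = (-164 + 2*(14 - 3*0*(-1))²)/(((½)*(-512 + 696)/696)) = (-164 + 2*(14 + 0*(-1))²)/(((½)*(1/696)*184)) = (-164 + 2*(14 + 0)²)/(23/174) = (-164 + 2*14²)*(174/23) = (-164 + 2*196)*(174/23) = (-164 + 392)*(174/23) = 228*(174/23) = 39672/23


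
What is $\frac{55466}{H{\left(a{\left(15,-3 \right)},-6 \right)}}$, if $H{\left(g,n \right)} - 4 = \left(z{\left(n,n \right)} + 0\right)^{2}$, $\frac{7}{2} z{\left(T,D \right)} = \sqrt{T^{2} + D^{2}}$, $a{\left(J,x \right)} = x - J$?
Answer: $\frac{1358917}{242} \approx 5615.4$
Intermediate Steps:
$z{\left(T,D \right)} = \frac{2 \sqrt{D^{2} + T^{2}}}{7}$ ($z{\left(T,D \right)} = \frac{2 \sqrt{T^{2} + D^{2}}}{7} = \frac{2 \sqrt{D^{2} + T^{2}}}{7}$)
$H{\left(g,n \right)} = 4 + \frac{8 n^{2}}{49}$ ($H{\left(g,n \right)} = 4 + \left(\frac{2 \sqrt{n^{2} + n^{2}}}{7} + 0\right)^{2} = 4 + \left(\frac{2 \sqrt{2 n^{2}}}{7} + 0\right)^{2} = 4 + \left(\frac{2 \sqrt{2} \sqrt{n^{2}}}{7} + 0\right)^{2} = 4 + \left(\frac{2 \sqrt{2} \sqrt{n^{2}}}{7}\right)^{2} = 4 + \frac{8 n^{2}}{49}$)
$\frac{55466}{H{\left(a{\left(15,-3 \right)},-6 \right)}} = \frac{55466}{4 + \frac{8 \left(-6\right)^{2}}{49}} = \frac{55466}{4 + \frac{8}{49} \cdot 36} = \frac{55466}{4 + \frac{288}{49}} = \frac{55466}{\frac{484}{49}} = 55466 \cdot \frac{49}{484} = \frac{1358917}{242}$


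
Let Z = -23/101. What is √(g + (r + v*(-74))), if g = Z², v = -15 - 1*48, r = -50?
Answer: √47047541/101 ≈ 67.912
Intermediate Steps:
v = -63 (v = -15 - 48 = -63)
Z = -23/101 (Z = -23*1/101 = -23/101 ≈ -0.22772)
g = 529/10201 (g = (-23/101)² = 529/10201 ≈ 0.051858)
√(g + (r + v*(-74))) = √(529/10201 + (-50 - 63*(-74))) = √(529/10201 + (-50 + 4662)) = √(529/10201 + 4612) = √(47047541/10201) = √47047541/101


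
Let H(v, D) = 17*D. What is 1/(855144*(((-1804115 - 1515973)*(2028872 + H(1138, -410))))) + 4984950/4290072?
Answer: 1192335609861095257268447/1026129773511872466786432 ≈ 1.1620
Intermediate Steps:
1/(855144*(((-1804115 - 1515973)*(2028872 + H(1138, -410))))) + 4984950/4290072 = 1/(855144*(((-1804115 - 1515973)*(2028872 + 17*(-410))))) + 4984950/4290072 = 1/(855144*((-3320088*(2028872 - 6970)))) + 4984950*(1/4290072) = 1/(855144*((-3320088*2021902))) + 830825/715012 = (1/855144)/(-6712892567376) + 830825/715012 = (1/855144)*(-1/6712892567376) + 830825/715012 = -1/5740489801636182144 + 830825/715012 = 1192335609861095257268447/1026129773511872466786432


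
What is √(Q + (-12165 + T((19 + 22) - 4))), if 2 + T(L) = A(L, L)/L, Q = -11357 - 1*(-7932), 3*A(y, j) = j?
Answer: 5*I*√5613/3 ≈ 124.87*I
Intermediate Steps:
A(y, j) = j/3
Q = -3425 (Q = -11357 + 7932 = -3425)
T(L) = -5/3 (T(L) = -2 + (L/3)/L = -2 + ⅓ = -5/3)
√(Q + (-12165 + T((19 + 22) - 4))) = √(-3425 + (-12165 - 5/3)) = √(-3425 - 36500/3) = √(-46775/3) = 5*I*√5613/3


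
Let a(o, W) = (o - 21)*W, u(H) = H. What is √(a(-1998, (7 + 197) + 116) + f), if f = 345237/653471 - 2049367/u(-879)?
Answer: 2*I*√53098993263054347824215/574401009 ≈ 802.34*I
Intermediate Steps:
a(o, W) = W*(-21 + o) (a(o, W) = (-21 + o)*W = W*(-21 + o))
f = 1339505366180/574401009 (f = 345237/653471 - 2049367/(-879) = 345237*(1/653471) - 2049367*(-1/879) = 345237/653471 + 2049367/879 = 1339505366180/574401009 ≈ 2332.0)
√(a(-1998, (7 + 197) + 116) + f) = √(((7 + 197) + 116)*(-21 - 1998) + 1339505366180/574401009) = √((204 + 116)*(-2019) + 1339505366180/574401009) = √(320*(-2019) + 1339505366180/574401009) = √(-646080 + 1339505366180/574401009) = √(-369769498528540/574401009) = 2*I*√53098993263054347824215/574401009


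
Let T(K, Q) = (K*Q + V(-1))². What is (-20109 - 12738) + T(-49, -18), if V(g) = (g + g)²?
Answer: 752149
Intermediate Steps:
V(g) = 4*g² (V(g) = (2*g)² = 4*g²)
T(K, Q) = (4 + K*Q)² (T(K, Q) = (K*Q + 4*(-1)²)² = (K*Q + 4*1)² = (K*Q + 4)² = (4 + K*Q)²)
(-20109 - 12738) + T(-49, -18) = (-20109 - 12738) + (4 - 49*(-18))² = -32847 + (4 + 882)² = -32847 + 886² = -32847 + 784996 = 752149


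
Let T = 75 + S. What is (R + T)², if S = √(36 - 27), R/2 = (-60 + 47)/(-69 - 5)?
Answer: 8404201/1369 ≈ 6138.9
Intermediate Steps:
R = 13/37 (R = 2*((-60 + 47)/(-69 - 5)) = 2*(-13/(-74)) = 2*(-13*(-1/74)) = 2*(13/74) = 13/37 ≈ 0.35135)
S = 3 (S = √9 = 3)
T = 78 (T = 75 + 3 = 78)
(R + T)² = (13/37 + 78)² = (2899/37)² = 8404201/1369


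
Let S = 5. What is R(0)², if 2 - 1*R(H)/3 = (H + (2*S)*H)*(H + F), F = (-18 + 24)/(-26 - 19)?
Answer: 36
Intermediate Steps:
F = -2/15 (F = 6/(-45) = 6*(-1/45) = -2/15 ≈ -0.13333)
R(H) = 6 - 33*H*(-2/15 + H) (R(H) = 6 - 3*(H + (2*5)*H)*(H - 2/15) = 6 - 3*(H + 10*H)*(-2/15 + H) = 6 - 3*11*H*(-2/15 + H) = 6 - 33*H*(-2/15 + H))
R(0)² = (6 - 33*0² + (22/5)*0)² = (6 - 33*0 + 0)² = (6 + 0 + 0)² = 6² = 36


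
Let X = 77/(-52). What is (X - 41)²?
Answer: 4879681/2704 ≈ 1804.6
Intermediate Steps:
X = -77/52 (X = 77*(-1/52) = -77/52 ≈ -1.4808)
(X - 41)² = (-77/52 - 41)² = (-2209/52)² = 4879681/2704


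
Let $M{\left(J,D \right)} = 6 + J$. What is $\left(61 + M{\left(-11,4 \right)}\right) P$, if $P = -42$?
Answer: $-2352$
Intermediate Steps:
$\left(61 + M{\left(-11,4 \right)}\right) P = \left(61 + \left(6 - 11\right)\right) \left(-42\right) = \left(61 - 5\right) \left(-42\right) = 56 \left(-42\right) = -2352$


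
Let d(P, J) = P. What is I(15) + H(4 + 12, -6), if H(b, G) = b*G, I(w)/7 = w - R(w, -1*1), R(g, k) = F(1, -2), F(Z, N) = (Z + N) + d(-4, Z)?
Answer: 44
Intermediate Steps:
F(Z, N) = -4 + N + Z (F(Z, N) = (Z + N) - 4 = (N + Z) - 4 = -4 + N + Z)
R(g, k) = -5 (R(g, k) = -4 - 2 + 1 = -5)
I(w) = 35 + 7*w (I(w) = 7*(w - 1*(-5)) = 7*(w + 5) = 7*(5 + w) = 35 + 7*w)
H(b, G) = G*b
I(15) + H(4 + 12, -6) = (35 + 7*15) - 6*(4 + 12) = (35 + 105) - 6*16 = 140 - 96 = 44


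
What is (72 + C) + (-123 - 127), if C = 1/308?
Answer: -54823/308 ≈ -178.00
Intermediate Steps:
C = 1/308 ≈ 0.0032468
(72 + C) + (-123 - 127) = (72 + 1/308) + (-123 - 127) = 22177/308 - 250 = -54823/308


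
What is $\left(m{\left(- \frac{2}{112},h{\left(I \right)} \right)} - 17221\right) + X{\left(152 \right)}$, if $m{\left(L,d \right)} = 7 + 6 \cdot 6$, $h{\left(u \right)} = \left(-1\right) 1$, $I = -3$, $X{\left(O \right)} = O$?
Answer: $-17026$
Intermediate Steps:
$h{\left(u \right)} = -1$
$m{\left(L,d \right)} = 43$ ($m{\left(L,d \right)} = 7 + 36 = 43$)
$\left(m{\left(- \frac{2}{112},h{\left(I \right)} \right)} - 17221\right) + X{\left(152 \right)} = \left(43 - 17221\right) + 152 = -17178 + 152 = -17026$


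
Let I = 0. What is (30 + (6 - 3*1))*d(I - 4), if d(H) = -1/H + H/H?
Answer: 165/4 ≈ 41.250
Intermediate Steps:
d(H) = 1 - 1/H (d(H) = -1/H + 1 = 1 - 1/H)
(30 + (6 - 3*1))*d(I - 4) = (30 + (6 - 3*1))*((-1 + (0 - 4))/(0 - 4)) = (30 + (6 - 3))*((-1 - 4)/(-4)) = (30 + 3)*(-¼*(-5)) = 33*(5/4) = 165/4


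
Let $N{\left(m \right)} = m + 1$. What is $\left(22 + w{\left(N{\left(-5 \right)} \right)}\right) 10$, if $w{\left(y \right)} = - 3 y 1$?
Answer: $340$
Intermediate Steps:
$N{\left(m \right)} = 1 + m$
$w{\left(y \right)} = - 3 y$
$\left(22 + w{\left(N{\left(-5 \right)} \right)}\right) 10 = \left(22 - 3 \left(1 - 5\right)\right) 10 = \left(22 - -12\right) 10 = \left(22 + 12\right) 10 = 34 \cdot 10 = 340$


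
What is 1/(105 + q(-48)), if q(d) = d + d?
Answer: ⅑ ≈ 0.11111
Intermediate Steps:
q(d) = 2*d
1/(105 + q(-48)) = 1/(105 + 2*(-48)) = 1/(105 - 96) = 1/9 = ⅑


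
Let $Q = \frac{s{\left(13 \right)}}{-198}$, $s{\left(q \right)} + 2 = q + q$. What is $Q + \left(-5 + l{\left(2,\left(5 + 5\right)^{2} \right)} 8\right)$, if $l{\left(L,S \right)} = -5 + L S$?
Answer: $\frac{51311}{33} \approx 1554.9$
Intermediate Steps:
$s{\left(q \right)} = -2 + 2 q$ ($s{\left(q \right)} = -2 + \left(q + q\right) = -2 + 2 q$)
$Q = - \frac{4}{33}$ ($Q = \frac{-2 + 2 \cdot 13}{-198} = \left(-2 + 26\right) \left(- \frac{1}{198}\right) = 24 \left(- \frac{1}{198}\right) = - \frac{4}{33} \approx -0.12121$)
$Q + \left(-5 + l{\left(2,\left(5 + 5\right)^{2} \right)} 8\right) = - \frac{4}{33} - \left(5 - \left(-5 + 2 \left(5 + 5\right)^{2}\right) 8\right) = - \frac{4}{33} - \left(5 - \left(-5 + 2 \cdot 10^{2}\right) 8\right) = - \frac{4}{33} - \left(5 - \left(-5 + 2 \cdot 100\right) 8\right) = - \frac{4}{33} - \left(5 - \left(-5 + 200\right) 8\right) = - \frac{4}{33} + \left(-5 + 195 \cdot 8\right) = - \frac{4}{33} + \left(-5 + 1560\right) = - \frac{4}{33} + 1555 = \frac{51311}{33}$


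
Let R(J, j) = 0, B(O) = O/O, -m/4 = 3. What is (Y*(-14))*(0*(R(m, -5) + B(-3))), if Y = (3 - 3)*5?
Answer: 0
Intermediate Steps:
m = -12 (m = -4*3 = -12)
B(O) = 1
Y = 0 (Y = 0*5 = 0)
(Y*(-14))*(0*(R(m, -5) + B(-3))) = (0*(-14))*(0*(0 + 1)) = 0*(0*1) = 0*0 = 0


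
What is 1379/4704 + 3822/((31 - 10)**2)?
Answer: 2007/224 ≈ 8.9598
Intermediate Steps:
1379/4704 + 3822/((31 - 10)**2) = 1379*(1/4704) + 3822/(21**2) = 197/672 + 3822/441 = 197/672 + 3822*(1/441) = 197/672 + 26/3 = 2007/224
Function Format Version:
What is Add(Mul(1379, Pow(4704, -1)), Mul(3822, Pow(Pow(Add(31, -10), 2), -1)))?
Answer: Rational(2007, 224) ≈ 8.9598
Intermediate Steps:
Add(Mul(1379, Pow(4704, -1)), Mul(3822, Pow(Pow(Add(31, -10), 2), -1))) = Add(Mul(1379, Rational(1, 4704)), Mul(3822, Pow(Pow(21, 2), -1))) = Add(Rational(197, 672), Mul(3822, Pow(441, -1))) = Add(Rational(197, 672), Mul(3822, Rational(1, 441))) = Add(Rational(197, 672), Rational(26, 3)) = Rational(2007, 224)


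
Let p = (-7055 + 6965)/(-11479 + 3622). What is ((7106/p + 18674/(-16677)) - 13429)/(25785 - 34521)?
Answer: -25304165539/364225680 ≈ -69.474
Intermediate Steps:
p = 10/873 (p = -90/(-7857) = -90*(-1/7857) = 10/873 ≈ 0.011455)
((7106/p + 18674/(-16677)) - 13429)/(25785 - 34521) = ((7106/(10/873) + 18674/(-16677)) - 13429)/(25785 - 34521) = ((7106*(873/10) + 18674*(-1/16677)) - 13429)/(-8736) = ((3101769/5 - 18674/16677) - 13429)*(-1/8736) = (51728108243/83385 - 13429)*(-1/8736) = (50608331078/83385)*(-1/8736) = -25304165539/364225680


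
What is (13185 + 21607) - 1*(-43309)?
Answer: 78101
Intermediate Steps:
(13185 + 21607) - 1*(-43309) = 34792 + 43309 = 78101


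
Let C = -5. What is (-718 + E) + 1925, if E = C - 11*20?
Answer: 982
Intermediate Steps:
E = -225 (E = -5 - 11*20 = -5 - 220 = -225)
(-718 + E) + 1925 = (-718 - 225) + 1925 = -943 + 1925 = 982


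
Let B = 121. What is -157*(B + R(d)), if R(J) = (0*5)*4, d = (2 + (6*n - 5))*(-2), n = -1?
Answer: -18997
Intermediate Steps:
d = 18 (d = (2 + (6*(-1) - 5))*(-2) = (2 + (-6 - 5))*(-2) = (2 - 11)*(-2) = -9*(-2) = 18)
R(J) = 0 (R(J) = 0*4 = 0)
-157*(B + R(d)) = -157*(121 + 0) = -157*121 = -18997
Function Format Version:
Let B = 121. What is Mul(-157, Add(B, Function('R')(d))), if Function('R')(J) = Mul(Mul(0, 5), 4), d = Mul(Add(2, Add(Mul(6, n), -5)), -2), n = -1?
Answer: -18997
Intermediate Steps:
d = 18 (d = Mul(Add(2, Add(Mul(6, -1), -5)), -2) = Mul(Add(2, Add(-6, -5)), -2) = Mul(Add(2, -11), -2) = Mul(-9, -2) = 18)
Function('R')(J) = 0 (Function('R')(J) = Mul(0, 4) = 0)
Mul(-157, Add(B, Function('R')(d))) = Mul(-157, Add(121, 0)) = Mul(-157, 121) = -18997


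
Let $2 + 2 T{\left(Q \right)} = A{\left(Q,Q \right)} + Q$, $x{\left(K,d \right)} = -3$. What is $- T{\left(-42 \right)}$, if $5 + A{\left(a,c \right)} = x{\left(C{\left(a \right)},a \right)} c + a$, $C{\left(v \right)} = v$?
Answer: $- \frac{35}{2} \approx -17.5$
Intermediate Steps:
$A{\left(a,c \right)} = -5 + a - 3 c$ ($A{\left(a,c \right)} = -5 + \left(- 3 c + a\right) = -5 + \left(a - 3 c\right) = -5 + a - 3 c$)
$T{\left(Q \right)} = - \frac{7}{2} - \frac{Q}{2}$ ($T{\left(Q \right)} = -1 + \frac{\left(-5 + Q - 3 Q\right) + Q}{2} = -1 + \frac{\left(-5 - 2 Q\right) + Q}{2} = -1 + \frac{-5 - Q}{2} = -1 - \left(\frac{5}{2} + \frac{Q}{2}\right) = - \frac{7}{2} - \frac{Q}{2}$)
$- T{\left(-42 \right)} = - (- \frac{7}{2} - -21) = - (- \frac{7}{2} + 21) = \left(-1\right) \frac{35}{2} = - \frac{35}{2}$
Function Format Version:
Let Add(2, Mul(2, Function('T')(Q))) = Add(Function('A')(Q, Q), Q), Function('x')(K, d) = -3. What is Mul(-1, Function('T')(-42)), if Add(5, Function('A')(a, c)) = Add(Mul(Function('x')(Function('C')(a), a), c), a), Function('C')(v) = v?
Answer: Rational(-35, 2) ≈ -17.500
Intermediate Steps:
Function('A')(a, c) = Add(-5, a, Mul(-3, c)) (Function('A')(a, c) = Add(-5, Add(Mul(-3, c), a)) = Add(-5, Add(a, Mul(-3, c))) = Add(-5, a, Mul(-3, c)))
Function('T')(Q) = Add(Rational(-7, 2), Mul(Rational(-1, 2), Q)) (Function('T')(Q) = Add(-1, Mul(Rational(1, 2), Add(Add(-5, Q, Mul(-3, Q)), Q))) = Add(-1, Mul(Rational(1, 2), Add(Add(-5, Mul(-2, Q)), Q))) = Add(-1, Mul(Rational(1, 2), Add(-5, Mul(-1, Q)))) = Add(-1, Add(Rational(-5, 2), Mul(Rational(-1, 2), Q))) = Add(Rational(-7, 2), Mul(Rational(-1, 2), Q)))
Mul(-1, Function('T')(-42)) = Mul(-1, Add(Rational(-7, 2), Mul(Rational(-1, 2), -42))) = Mul(-1, Add(Rational(-7, 2), 21)) = Mul(-1, Rational(35, 2)) = Rational(-35, 2)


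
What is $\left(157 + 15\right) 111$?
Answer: $19092$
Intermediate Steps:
$\left(157 + 15\right) 111 = 172 \cdot 111 = 19092$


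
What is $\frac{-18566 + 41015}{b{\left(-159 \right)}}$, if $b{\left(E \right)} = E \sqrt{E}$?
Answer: $\frac{7483 i \sqrt{159}}{8427} \approx 11.197 i$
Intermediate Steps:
$b{\left(E \right)} = E^{\frac{3}{2}}$
$\frac{-18566 + 41015}{b{\left(-159 \right)}} = \frac{-18566 + 41015}{\left(-159\right)^{\frac{3}{2}}} = \frac{22449}{\left(-159\right) i \sqrt{159}} = 22449 \frac{i \sqrt{159}}{25281} = \frac{7483 i \sqrt{159}}{8427}$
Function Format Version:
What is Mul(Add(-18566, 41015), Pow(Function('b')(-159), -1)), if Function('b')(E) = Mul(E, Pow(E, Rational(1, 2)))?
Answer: Mul(Rational(7483, 8427), I, Pow(159, Rational(1, 2))) ≈ Mul(11.197, I)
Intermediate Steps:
Function('b')(E) = Pow(E, Rational(3, 2))
Mul(Add(-18566, 41015), Pow(Function('b')(-159), -1)) = Mul(Add(-18566, 41015), Pow(Pow(-159, Rational(3, 2)), -1)) = Mul(22449, Pow(Mul(-159, I, Pow(159, Rational(1, 2))), -1)) = Mul(22449, Mul(Rational(1, 25281), I, Pow(159, Rational(1, 2)))) = Mul(Rational(7483, 8427), I, Pow(159, Rational(1, 2)))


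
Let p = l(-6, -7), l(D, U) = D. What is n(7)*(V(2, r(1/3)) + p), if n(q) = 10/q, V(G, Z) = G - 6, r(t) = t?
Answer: -100/7 ≈ -14.286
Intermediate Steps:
p = -6
V(G, Z) = -6 + G
n(7)*(V(2, r(1/3)) + p) = (10/7)*((-6 + 2) - 6) = (10*(⅐))*(-4 - 6) = (10/7)*(-10) = -100/7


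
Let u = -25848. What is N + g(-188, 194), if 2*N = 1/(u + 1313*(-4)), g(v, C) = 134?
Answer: 8334799/62200 ≈ 134.00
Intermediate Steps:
N = -1/62200 (N = 1/(2*(-25848 + 1313*(-4))) = 1/(2*(-25848 - 5252)) = (1/2)/(-31100) = (1/2)*(-1/31100) = -1/62200 ≈ -1.6077e-5)
N + g(-188, 194) = -1/62200 + 134 = 8334799/62200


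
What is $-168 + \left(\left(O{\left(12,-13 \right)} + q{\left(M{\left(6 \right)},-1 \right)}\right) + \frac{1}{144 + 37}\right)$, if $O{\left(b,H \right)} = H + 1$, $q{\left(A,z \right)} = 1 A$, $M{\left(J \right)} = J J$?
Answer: $- \frac{26063}{181} \approx -143.99$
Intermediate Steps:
$M{\left(J \right)} = J^{2}$
$q{\left(A,z \right)} = A$
$O{\left(b,H \right)} = 1 + H$
$-168 + \left(\left(O{\left(12,-13 \right)} + q{\left(M{\left(6 \right)},-1 \right)}\right) + \frac{1}{144 + 37}\right) = -168 + \left(\left(\left(1 - 13\right) + 6^{2}\right) + \frac{1}{144 + 37}\right) = -168 + \left(\left(-12 + 36\right) + \frac{1}{181}\right) = -168 + \left(24 + \frac{1}{181}\right) = -168 + \frac{4345}{181} = - \frac{26063}{181}$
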